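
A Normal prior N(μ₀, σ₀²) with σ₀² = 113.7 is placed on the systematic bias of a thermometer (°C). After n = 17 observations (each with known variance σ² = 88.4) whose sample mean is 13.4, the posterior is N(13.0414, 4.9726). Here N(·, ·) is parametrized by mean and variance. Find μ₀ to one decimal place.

μ₀ = 5.2

With known observation variance, the Normal–Normal posterior has precision τ_n = τ₀ + n/σ² and mean μ_n = (τ₀μ₀ + (n/σ²)x̄)/τ_n.
Here τ₀ = 1/113.7 = 0.008795 and τ_data = 17/88.4 = 0.192308, so τ_n = 0.201103.
Rearranging for μ₀: μ₀ = (μ_n·τ_n − τ_data·x̄)/τ₀ = (13.0414·0.201103 − 0.192308·13.4) / 0.008795 = 0.045737/0.008795 ≈ 5.2.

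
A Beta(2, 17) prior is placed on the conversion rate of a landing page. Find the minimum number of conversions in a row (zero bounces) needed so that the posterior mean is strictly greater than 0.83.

k = 82

After k conversions and 0 bounces the posterior is Beta(2+k, 17), with mean (2+k)/(2+17+k).
Set (2+k)/(19+k) > 0.83 and solve: k > (0.83·19 − 2)/(1 − 0.83) = 81.000.
The smallest integer exceeding 81.000 is 82.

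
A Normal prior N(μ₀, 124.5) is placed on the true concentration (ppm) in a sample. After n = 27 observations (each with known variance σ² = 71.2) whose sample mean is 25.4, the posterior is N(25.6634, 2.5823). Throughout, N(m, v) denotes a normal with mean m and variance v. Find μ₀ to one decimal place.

With known observation variance, the Normal–Normal posterior has precision τ_n = τ₀ + n/σ² and mean μ_n = (τ₀μ₀ + (n/σ²)x̄)/τ_n.
Here τ₀ = 1/124.5 = 0.008032 and τ_data = 27/71.2 = 0.379213, so τ_n = 0.387245.
Rearranging for μ₀: μ₀ = (μ_n·τ_n − τ_data·x̄)/τ₀ = (25.6634·0.387245 − 0.379213·25.4) / 0.008032 = 0.306013/0.008032 ≈ 38.1.

μ₀ = 38.1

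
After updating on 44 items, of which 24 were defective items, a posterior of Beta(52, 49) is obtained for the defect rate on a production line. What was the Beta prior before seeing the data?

Beta(28, 29)

Under Beta–binomial conjugacy the posterior parameters are (a+s, b+f).
So a = 52 − 24 = 28 and b = 49 − 20 = 29.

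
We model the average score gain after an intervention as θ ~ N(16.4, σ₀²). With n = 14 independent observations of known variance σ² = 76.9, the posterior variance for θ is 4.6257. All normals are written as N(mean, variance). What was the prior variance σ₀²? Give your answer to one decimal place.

σ₀² = 29.3

Posterior precision equals prior precision plus data precision: 1/σ_n² = 1/σ₀² + n/σ².
So 1/σ₀² = 1/4.6257 − 14/76.9 = 0.216183 − 0.182055 = 0.034128.
Hence σ₀² = 1/0.034128 ≈ 29.3.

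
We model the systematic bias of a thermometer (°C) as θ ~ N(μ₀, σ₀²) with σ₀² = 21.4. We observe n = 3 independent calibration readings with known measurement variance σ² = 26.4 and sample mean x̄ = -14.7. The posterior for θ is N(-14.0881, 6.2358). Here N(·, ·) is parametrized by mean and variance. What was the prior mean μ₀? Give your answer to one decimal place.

The posterior mean is a precision-weighted average: μ_n = (τ₀μ₀ + τ_data·x̄)/(τ₀+τ_data), with τ₀=1/σ₀² and τ_data=n/σ².
Here τ₀ = 1/21.4 = 0.046729 and τ_data = 3/26.4 = 0.113636, so τ_n = 0.160365.
Rearranging for μ₀: μ₀ = (μ_n·τ_n − τ_data·x̄)/τ₀ = (-14.0881·0.160365 − 0.113636·-14.7) / 0.046729 = -0.588789/0.046729 ≈ -12.6.

μ₀ = -12.6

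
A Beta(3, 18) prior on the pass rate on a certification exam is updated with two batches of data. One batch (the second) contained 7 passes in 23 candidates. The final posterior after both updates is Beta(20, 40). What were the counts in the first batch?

10 passes and 6 failures

Sequential conjugate updates are equivalent to a single update on the pooled data, so total successes = posterior α − prior α and total failures = posterior β − prior β.
Total across both batches: 20−3=17 passes, 40−18=22 failures.
Subtract the second batch: 17−7=10 passes and 22−16=6 failures.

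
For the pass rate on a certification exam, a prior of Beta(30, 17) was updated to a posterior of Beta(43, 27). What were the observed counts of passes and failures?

Under Beta–binomial conjugacy the posterior parameters are (a+s, b+f).
Match parameters: s=43−30=13, f=27−17=10.

13 passes and 10 failures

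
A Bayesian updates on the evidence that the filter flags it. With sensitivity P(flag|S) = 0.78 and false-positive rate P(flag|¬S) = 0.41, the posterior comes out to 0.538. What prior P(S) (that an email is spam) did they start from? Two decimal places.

In odds form, posterior odds = prior odds × likelihood ratio, so prior odds = posterior odds ÷ LR.
Posterior odds = 0.538/(1−0.538) = 1.1645. LR = 0.78/0.41 = 1.9024.
Prior odds = 1.1645/1.9024 = 0.6121, so P(S) = 0.6121/(1+0.6121) ≈ 0.38.

P(S) = 0.38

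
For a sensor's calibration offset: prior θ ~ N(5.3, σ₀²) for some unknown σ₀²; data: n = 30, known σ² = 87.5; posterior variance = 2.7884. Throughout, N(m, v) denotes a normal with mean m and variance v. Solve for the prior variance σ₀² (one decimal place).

Posterior precision equals prior precision plus data precision: 1/σ_n² = 1/σ₀² + n/σ².
So 1/σ₀² = 1/2.7884 − 30/87.5 = 0.358629 − 0.342857 = 0.015772.
Hence σ₀² = 1/0.015772 ≈ 63.4.

σ₀² = 63.4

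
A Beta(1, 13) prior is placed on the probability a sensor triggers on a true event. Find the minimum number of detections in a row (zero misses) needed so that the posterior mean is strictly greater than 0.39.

After k detections and 0 misses the posterior is Beta(1+k, 13), with mean (1+k)/(1+13+k).
Set (1+k)/(14+k) > 0.39 and solve: k > (0.39·14 − 1)/(1 − 0.39) = 7.311.
The smallest integer exceeding 7.311 is 8, and checking k=8: (9)/(22) = 0.4091 > 0.39.

k = 8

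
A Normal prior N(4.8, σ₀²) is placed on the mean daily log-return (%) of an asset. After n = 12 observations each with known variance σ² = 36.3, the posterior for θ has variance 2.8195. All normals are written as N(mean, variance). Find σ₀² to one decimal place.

Posterior precision equals prior precision plus data precision: 1/σ_n² = 1/σ₀² + n/σ².
So 1/σ₀² = 1/2.8195 − 12/36.3 = 0.354673 − 0.330579 = 0.024094.
Hence σ₀² = 1/0.024094 ≈ 41.5.

σ₀² = 41.5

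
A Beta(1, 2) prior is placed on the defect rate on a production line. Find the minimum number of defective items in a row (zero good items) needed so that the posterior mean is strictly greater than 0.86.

After k defective items and 0 good items the posterior is Beta(1+k, 2), with mean (1+k)/(1+2+k).
Set (1+k)/(3+k) > 0.86 and solve: k > (0.86·3 − 1)/(1 − 0.86) = 11.286.
The smallest integer exceeding 11.286 is 12.

k = 12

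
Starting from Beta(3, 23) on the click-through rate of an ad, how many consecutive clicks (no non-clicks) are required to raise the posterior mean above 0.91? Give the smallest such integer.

After k clicks and 0 non-clicks the posterior is Beta(3+k, 23), with mean (3+k)/(3+23+k).
Set (3+k)/(26+k) > 0.91 and solve: k > (0.91·26 − 3)/(1 − 0.91) = 229.556.
The smallest integer exceeding 229.556 is 230.

k = 230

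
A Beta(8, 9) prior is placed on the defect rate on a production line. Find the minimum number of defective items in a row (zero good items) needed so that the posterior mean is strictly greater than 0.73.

After k defective items and 0 good items the posterior is Beta(8+k, 9), with mean (8+k)/(8+9+k).
Set (8+k)/(17+k) > 0.73 and solve: k > (0.73·17 − 8)/(1 − 0.73) = 16.333.
The smallest integer exceeding 16.333 is 17.

k = 17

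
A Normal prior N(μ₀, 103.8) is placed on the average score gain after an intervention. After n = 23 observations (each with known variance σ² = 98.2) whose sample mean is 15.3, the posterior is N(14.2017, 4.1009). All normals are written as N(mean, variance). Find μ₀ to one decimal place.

μ₀ = -12.5

The posterior mean is a precision-weighted average: μ_n = (τ₀μ₀ + τ_data·x̄)/(τ₀+τ_data), with τ₀=1/σ₀² and τ_data=n/σ².
Here τ₀ = 1/103.8 = 0.009634 and τ_data = 23/98.2 = 0.234216, so τ_n = 0.243850.
Rearranging for μ₀: μ₀ = (μ_n·τ_n − τ_data·x̄)/τ₀ = (14.2017·0.243850 − 0.234216·15.3) / 0.009634 = -0.120420/0.009634 ≈ -12.5.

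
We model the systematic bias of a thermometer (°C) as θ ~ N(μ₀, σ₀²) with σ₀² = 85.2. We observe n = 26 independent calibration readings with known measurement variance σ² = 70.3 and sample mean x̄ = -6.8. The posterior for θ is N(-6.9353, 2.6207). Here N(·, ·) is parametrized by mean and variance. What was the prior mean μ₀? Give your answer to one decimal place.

With known observation variance, the Normal–Normal posterior has precision τ_n = τ₀ + n/σ² and mean μ_n = (τ₀μ₀ + (n/σ²)x̄)/τ_n.
Here τ₀ = 1/85.2 = 0.011737 and τ_data = 26/70.3 = 0.369844, so τ_n = 0.381581.
Rearranging for μ₀: μ₀ = (μ_n·τ_n − τ_data·x̄)/τ₀ = (-6.9353·0.381581 − 0.369844·-6.8) / 0.011737 = -0.131440/0.011737 ≈ -11.2.

μ₀ = -11.2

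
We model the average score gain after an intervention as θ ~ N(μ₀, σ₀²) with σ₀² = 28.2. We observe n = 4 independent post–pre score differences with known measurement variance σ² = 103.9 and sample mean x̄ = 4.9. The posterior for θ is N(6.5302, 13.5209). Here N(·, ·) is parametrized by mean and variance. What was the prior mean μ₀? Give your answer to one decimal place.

μ₀ = 8.3

With known observation variance, the Normal–Normal posterior has precision τ_n = τ₀ + n/σ² and mean μ_n = (τ₀μ₀ + (n/σ²)x̄)/τ_n.
Here τ₀ = 1/28.2 = 0.035461 and τ_data = 4/103.9 = 0.038499, so τ_n = 0.073960.
Rearranging for μ₀: μ₀ = (μ_n·τ_n − τ_data·x̄)/τ₀ = (6.5302·0.073960 − 0.038499·4.9) / 0.035461 = 0.294328/0.035461 ≈ 8.3.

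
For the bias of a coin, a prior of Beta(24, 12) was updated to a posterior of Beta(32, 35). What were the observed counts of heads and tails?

Beta is conjugate to the binomial likelihood: posterior = Beta(α+s, β+f).
Match parameters: s=32−24=8, f=35−12=23.

8 heads and 23 tails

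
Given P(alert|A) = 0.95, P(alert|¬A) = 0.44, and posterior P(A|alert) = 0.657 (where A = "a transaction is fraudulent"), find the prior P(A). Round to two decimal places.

P(A) = 0.47

Bayes' rule in odds form gives O(A|E) = O(A)·[P(E|A)/P(E|¬A)], hence O(A) = O(A|E)/LR.
Posterior odds = 0.657/(1−0.657) = 1.9155. LR = 0.95/0.44 = 2.1591.
Prior odds = 1.9155/2.1591 = 0.8872, so P(A) = 0.8872/(1+0.8872) ≈ 0.47.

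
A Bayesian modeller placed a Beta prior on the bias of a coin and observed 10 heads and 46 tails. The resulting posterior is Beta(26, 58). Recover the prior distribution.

Beta is conjugate to the binomial likelihood: posterior = Beta(a+s, b+f).
Subtract the data counts: 26−10=16, 58−46=12.

Beta(16, 12)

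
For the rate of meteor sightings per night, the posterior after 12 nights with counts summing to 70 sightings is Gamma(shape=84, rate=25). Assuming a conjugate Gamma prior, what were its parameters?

A Gamma(α, β) prior (rate parametrization) on a Poisson rate with n observations summing to S gives posterior Gamma(α+S, β+n).
So α = 84 − 70 = 14 and β = 25 − 12 = 13.

Gamma(shape=14, rate=13)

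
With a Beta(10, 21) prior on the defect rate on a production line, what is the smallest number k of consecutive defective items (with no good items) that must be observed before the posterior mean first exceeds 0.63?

After k defective items and 0 good items the posterior is Beta(10+k, 21), with mean (10+k)/(10+21+k).
Set (10+k)/(31+k) > 0.63 and solve: k > (0.63·31 − 10)/(1 − 0.63) = 25.757.
The smallest integer exceeding 25.757 is 26, and checking k=26: (36)/(57) = 0.6316 > 0.63.

k = 26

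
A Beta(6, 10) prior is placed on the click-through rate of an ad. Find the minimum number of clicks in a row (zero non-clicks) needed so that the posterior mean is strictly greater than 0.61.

k = 10

After k clicks and 0 non-clicks the posterior is Beta(6+k, 10), with mean (6+k)/(6+10+k).
Set (6+k)/(16+k) > 0.61 and solve: k > (0.61·16 − 6)/(1 − 0.61) = 9.641.
The smallest integer exceeding 9.641 is 10, and checking k=10: (16)/(26) = 0.6154 > 0.61.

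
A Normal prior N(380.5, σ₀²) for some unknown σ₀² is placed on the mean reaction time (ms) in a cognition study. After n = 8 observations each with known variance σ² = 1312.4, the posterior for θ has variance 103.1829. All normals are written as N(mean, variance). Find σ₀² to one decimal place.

For the Normal–Normal model with known σ², precisions add: τ_n = τ₀ + n/σ².
So 1/σ₀² = 1/103.1829 − 8/1312.4 = 0.009692 − 0.006096 = 0.003596.
Hence σ₀² = 1/0.003596 ≈ 278.1.

σ₀² = 278.1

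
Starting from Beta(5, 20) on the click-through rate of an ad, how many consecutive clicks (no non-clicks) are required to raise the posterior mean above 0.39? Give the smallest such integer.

After k clicks and 0 non-clicks the posterior is Beta(5+k, 20), with mean (5+k)/(5+20+k).
Set (5+k)/(25+k) > 0.39 and solve: k > (0.39·25 − 5)/(1 − 0.39) = 7.787.
The smallest integer exceeding 7.787 is 8.

k = 8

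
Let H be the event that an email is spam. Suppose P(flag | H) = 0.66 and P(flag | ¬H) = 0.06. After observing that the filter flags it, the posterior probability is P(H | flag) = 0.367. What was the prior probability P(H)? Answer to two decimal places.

P(H) = 0.05

Bayes' rule in odds form gives O(H|E) = O(H)·[P(E|H)/P(E|¬H)], hence O(H) = O(H|E)/LR.
Posterior odds = 0.367/(1−0.367) = 0.5798. LR = 0.66/0.06 = 11.0000.
Prior odds = 0.5798/11.0000 = 0.0527, so P(H) = 0.0527/(1+0.0527) ≈ 0.05.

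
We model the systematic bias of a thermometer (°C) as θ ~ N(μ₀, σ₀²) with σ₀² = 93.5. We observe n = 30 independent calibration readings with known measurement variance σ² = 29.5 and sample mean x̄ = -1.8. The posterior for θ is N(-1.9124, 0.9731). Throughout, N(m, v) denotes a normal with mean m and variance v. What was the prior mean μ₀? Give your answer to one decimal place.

With known observation variance, the Normal–Normal posterior has precision τ_n = τ₀ + n/σ² and mean μ_n = (τ₀μ₀ + (n/σ²)x̄)/τ_n.
Here τ₀ = 1/93.5 = 0.010695 and τ_data = 30/29.5 = 1.016949, so τ_n = 1.027644.
Rearranging for μ₀: μ₀ = (μ_n·τ_n − τ_data·x̄)/τ₀ = (-1.9124·1.027644 − 1.016949·-1.8) / 0.010695 = -0.134758/0.010695 ≈ -12.6.

μ₀ = -12.6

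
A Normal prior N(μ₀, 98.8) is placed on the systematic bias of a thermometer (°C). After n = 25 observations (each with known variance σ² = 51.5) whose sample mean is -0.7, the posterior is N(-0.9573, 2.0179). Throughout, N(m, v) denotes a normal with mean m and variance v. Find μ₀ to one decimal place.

μ₀ = -13.3

With known observation variance, the Normal–Normal posterior has precision τ_n = τ₀ + n/σ² and mean μ_n = (τ₀μ₀ + (n/σ²)x̄)/τ_n.
Here τ₀ = 1/98.8 = 0.010121 and τ_data = 25/51.5 = 0.485437, so τ_n = 0.495558.
Rearranging for μ₀: μ₀ = (μ_n·τ_n − τ_data·x̄)/τ₀ = (-0.9573·0.495558 − 0.485437·-0.7) / 0.010121 = -0.134592/0.010121 ≈ -13.3.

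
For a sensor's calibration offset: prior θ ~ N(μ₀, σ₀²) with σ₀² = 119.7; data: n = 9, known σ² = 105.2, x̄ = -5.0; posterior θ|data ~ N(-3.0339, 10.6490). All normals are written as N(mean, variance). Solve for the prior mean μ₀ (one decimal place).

With known observation variance, the Normal–Normal posterior has precision τ_n = τ₀ + n/σ² and mean μ_n = (τ₀μ₀ + (n/σ²)x̄)/τ_n.
Here τ₀ = 1/119.7 = 0.008354 and τ_data = 9/105.2 = 0.085551, so τ_n = 0.093905.
Rearranging for μ₀: μ₀ = (μ_n·τ_n − τ_data·x̄)/τ₀ = (-3.0339·0.093905 − 0.085551·-5.0) / 0.008354 = 0.142857/0.008354 ≈ 17.1.

μ₀ = 17.1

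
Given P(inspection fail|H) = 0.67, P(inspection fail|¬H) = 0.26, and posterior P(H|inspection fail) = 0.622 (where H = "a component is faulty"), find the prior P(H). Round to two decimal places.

P(H) = 0.39

Bayes' rule in odds form gives O(H|E) = O(H)·[P(E|H)/P(E|¬H)], hence O(H) = O(H|E)/LR.
Posterior odds = 0.622/(1−0.622) = 1.6455. LR = 0.67/0.26 = 2.5769.
Prior odds = 1.6455/2.5769 = 0.6386, so P(H) = 0.6386/(1+0.6386) ≈ 0.39.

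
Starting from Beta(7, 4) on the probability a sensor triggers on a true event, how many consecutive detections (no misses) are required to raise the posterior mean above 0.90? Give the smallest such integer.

After k detections and 0 misses the posterior is Beta(7+k, 4), with mean (7+k)/(7+4+k).
Set (7+k)/(11+k) > 0.90 and solve: k > (0.90·11 − 7)/(1 − 0.90) = 29.000.
The smallest integer exceeding 29.000 is 30.

k = 30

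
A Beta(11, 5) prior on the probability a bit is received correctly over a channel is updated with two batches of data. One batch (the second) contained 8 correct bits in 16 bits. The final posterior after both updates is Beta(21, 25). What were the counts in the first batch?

2 correct bits and 12 errors

Sequential conjugate updates are equivalent to a single update on the pooled data, so total successes = posterior α − prior α and total failures = posterior β − prior β.
Total across both batches: 21−11=10 correct bits, 25−5=20 errors.
Subtract the second batch: 10−8=2 correct bits and 20−8=12 errors.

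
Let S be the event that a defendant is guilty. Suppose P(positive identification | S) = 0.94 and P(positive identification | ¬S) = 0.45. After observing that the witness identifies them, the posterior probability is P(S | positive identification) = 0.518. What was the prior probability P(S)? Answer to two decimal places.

In odds form, posterior odds = prior odds × likelihood ratio, so prior odds = posterior odds ÷ LR.
Posterior odds = 0.518/(1−0.518) = 1.0747. LR = 0.94/0.45 = 2.0889.
Prior odds = 1.0747/2.0889 = 0.5145, so P(S) = 0.5145/(1+0.5145) ≈ 0.34.

P(S) = 0.34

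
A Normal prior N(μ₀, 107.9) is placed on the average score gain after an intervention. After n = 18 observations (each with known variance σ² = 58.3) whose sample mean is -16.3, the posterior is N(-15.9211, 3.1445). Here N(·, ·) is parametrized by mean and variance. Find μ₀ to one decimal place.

μ₀ = -3.3

With known observation variance, the Normal–Normal posterior has precision τ_n = τ₀ + n/σ² and mean μ_n = (τ₀μ₀ + (n/σ²)x̄)/τ_n.
Here τ₀ = 1/107.9 = 0.009268 and τ_data = 18/58.3 = 0.308748, so τ_n = 0.318016.
Rearranging for μ₀: μ₀ = (μ_n·τ_n − τ_data·x̄)/τ₀ = (-15.9211·0.318016 − 0.308748·-16.3) / 0.009268 = -0.030572/0.009268 ≈ -3.3.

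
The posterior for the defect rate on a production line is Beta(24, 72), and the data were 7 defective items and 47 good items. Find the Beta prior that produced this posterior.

A Beta(a, b) prior with s successes and f failures in binomial data gives a Beta(a+s, b+f) posterior.
So a = 24 − 7 = 17 and b = 72 − 47 = 25.

Beta(17, 25)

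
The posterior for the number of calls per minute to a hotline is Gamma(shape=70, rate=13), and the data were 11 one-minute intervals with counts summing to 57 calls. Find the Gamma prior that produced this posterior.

Gamma(shape=13, rate=2)

Gamma–Poisson conjugacy: posterior shape = α + Σxᵢ, posterior rate = β + n.
So α = 70 − 57 = 13 and β = 13 − 11 = 2.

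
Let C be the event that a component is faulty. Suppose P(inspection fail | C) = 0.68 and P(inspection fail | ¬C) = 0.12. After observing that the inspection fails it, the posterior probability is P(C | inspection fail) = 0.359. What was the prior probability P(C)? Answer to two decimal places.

Bayes' rule in odds form gives O(C|E) = O(C)·[P(E|C)/P(E|¬C)], hence O(C) = O(C|E)/LR.
Posterior odds = 0.359/(1−0.359) = 0.5601. LR = 0.68/0.12 = 5.6667.
Prior odds = 0.5601/5.6667 = 0.0988, so P(C) = 0.0988/(1+0.0988) ≈ 0.09.

P(C) = 0.09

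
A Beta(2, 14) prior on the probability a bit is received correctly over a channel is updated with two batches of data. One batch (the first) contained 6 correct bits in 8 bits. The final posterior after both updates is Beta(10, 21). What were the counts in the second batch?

2 correct bits and 5 errors

Because Beta–binomial updating is additive in the counts, the combined data contributed (α_post−α_prior, β_post−β_prior) successes and failures.
Total across both batches: 10−2=8 correct bits, 21−14=7 errors.
Subtract the first batch: 8−6=2 correct bits and 7−2=5 errors.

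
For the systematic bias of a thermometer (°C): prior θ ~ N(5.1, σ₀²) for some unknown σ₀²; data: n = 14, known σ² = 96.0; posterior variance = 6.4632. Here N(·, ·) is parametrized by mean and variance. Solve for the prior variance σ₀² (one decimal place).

σ₀² = 112.5

For the Normal–Normal model with known σ², precisions add: τ_n = τ₀ + n/σ².
So 1/σ₀² = 1/6.4632 − 14/96.0 = 0.154722 − 0.145833 = 0.008889.
Hence σ₀² = 1/0.008889 ≈ 112.5.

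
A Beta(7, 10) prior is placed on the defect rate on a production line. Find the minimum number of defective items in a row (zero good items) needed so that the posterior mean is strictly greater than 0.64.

After k defective items and 0 good items the posterior is Beta(7+k, 10), with mean (7+k)/(7+10+k).
Set (7+k)/(17+k) > 0.64 and solve: k > (0.64·17 − 7)/(1 − 0.64) = 10.778.
The smallest integer exceeding 10.778 is 11.

k = 11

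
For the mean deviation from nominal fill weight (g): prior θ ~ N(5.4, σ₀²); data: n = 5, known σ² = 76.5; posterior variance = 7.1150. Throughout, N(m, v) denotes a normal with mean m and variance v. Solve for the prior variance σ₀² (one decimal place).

Posterior precision equals prior precision plus data precision: 1/σ_n² = 1/σ₀² + n/σ².
So 1/σ₀² = 1/7.1150 − 5/76.5 = 0.140548 − 0.065359 = 0.075189.
Hence σ₀² = 1/0.075189 ≈ 13.3.

σ₀² = 13.3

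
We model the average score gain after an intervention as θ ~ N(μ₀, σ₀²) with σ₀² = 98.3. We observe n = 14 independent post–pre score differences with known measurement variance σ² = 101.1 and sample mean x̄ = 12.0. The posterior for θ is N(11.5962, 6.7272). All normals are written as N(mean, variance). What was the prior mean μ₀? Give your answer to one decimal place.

μ₀ = 6.1

With known observation variance, the Normal–Normal posterior has precision τ_n = τ₀ + n/σ² and mean μ_n = (τ₀μ₀ + (n/σ²)x̄)/τ_n.
Here τ₀ = 1/98.3 = 0.010173 and τ_data = 14/101.1 = 0.138477, so τ_n = 0.148650.
Rearranging for μ₀: μ₀ = (μ_n·τ_n − τ_data·x̄)/τ₀ = (11.5962·0.148650 − 0.138477·12.0) / 0.010173 = 0.062051/0.010173 ≈ 6.1.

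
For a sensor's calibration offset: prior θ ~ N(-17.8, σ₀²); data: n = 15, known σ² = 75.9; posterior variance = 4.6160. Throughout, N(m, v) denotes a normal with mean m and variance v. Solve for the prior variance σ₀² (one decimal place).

σ₀² = 52.6

For the Normal–Normal model with known σ², precisions add: τ_n = τ₀ + n/σ².
So 1/σ₀² = 1/4.6160 − 15/75.9 = 0.216638 − 0.197628 = 0.019010.
Hence σ₀² = 1/0.019010 ≈ 52.6.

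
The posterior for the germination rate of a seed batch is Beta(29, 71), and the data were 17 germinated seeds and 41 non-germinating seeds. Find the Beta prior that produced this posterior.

Beta(12, 30)

Under Beta–binomial conjugacy the posterior parameters are (a+s, b+f).
So a = 29 − 17 = 12 and b = 71 − 41 = 30.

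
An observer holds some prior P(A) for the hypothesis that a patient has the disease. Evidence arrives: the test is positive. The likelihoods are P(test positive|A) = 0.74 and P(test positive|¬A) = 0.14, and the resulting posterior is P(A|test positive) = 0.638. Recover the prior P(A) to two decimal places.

P(A) = 0.25

In odds form, posterior odds = prior odds × likelihood ratio, so prior odds = posterior odds ÷ LR.
Posterior odds = 0.638/(1−0.638) = 1.7624. LR = 0.74/0.14 = 5.2857.
Prior odds = 1.7624/5.2857 = 0.3334, so P(A) = 0.3334/(1+0.3334) ≈ 0.25.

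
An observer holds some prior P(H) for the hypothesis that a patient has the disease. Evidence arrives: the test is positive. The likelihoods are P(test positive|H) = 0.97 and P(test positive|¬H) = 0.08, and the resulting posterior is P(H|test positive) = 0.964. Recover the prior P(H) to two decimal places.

In odds form, posterior odds = prior odds × likelihood ratio, so prior odds = posterior odds ÷ LR.
Posterior odds = 0.964/(1−0.964) = 26.7778. LR = 0.97/0.08 = 12.1250.
Prior odds = 26.7778/12.1250 = 2.2085, so P(H) = 2.2085/(1+2.2085) ≈ 0.69.

P(H) = 0.69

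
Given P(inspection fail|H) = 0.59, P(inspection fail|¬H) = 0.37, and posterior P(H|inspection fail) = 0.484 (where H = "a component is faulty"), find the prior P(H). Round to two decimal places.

Bayes' rule in odds form gives O(H|E) = O(H)·[P(E|H)/P(E|¬H)], hence O(H) = O(H|E)/LR.
Posterior odds = 0.484/(1−0.484) = 0.9380. LR = 0.59/0.37 = 1.5946.
Prior odds = 0.9380/1.5946 = 0.5882, so P(H) = 0.5882/(1+0.5882) ≈ 0.37.

P(H) = 0.37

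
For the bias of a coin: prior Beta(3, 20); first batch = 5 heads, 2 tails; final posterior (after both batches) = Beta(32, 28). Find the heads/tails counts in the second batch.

24 heads and 6 tails

Sequential conjugate updates are equivalent to a single update on the pooled data, so total successes = posterior α − prior α and total failures = posterior β − prior β.
Total across both batches: 32−3=29 heads, 28−20=8 tails.
Subtract the first batch: 29−5=24 heads and 8−2=6 tails.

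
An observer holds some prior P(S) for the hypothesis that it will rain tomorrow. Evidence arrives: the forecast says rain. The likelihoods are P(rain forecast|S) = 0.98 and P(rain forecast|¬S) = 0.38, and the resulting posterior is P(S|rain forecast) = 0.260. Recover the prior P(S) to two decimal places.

P(S) = 0.12

In odds form, posterior odds = prior odds × likelihood ratio, so prior odds = posterior odds ÷ LR.
Posterior odds = 0.260/(1−0.260) = 0.3514. LR = 0.98/0.38 = 2.5789.
Prior odds = 0.3514/2.5789 = 0.1363, so P(S) = 0.1363/(1+0.1363) ≈ 0.12.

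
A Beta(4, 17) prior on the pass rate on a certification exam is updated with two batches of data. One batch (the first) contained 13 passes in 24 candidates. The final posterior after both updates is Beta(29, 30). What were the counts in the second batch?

12 passes and 2 failures

Sequential conjugate updates are equivalent to a single update on the pooled data, so total successes = posterior α − prior α and total failures = posterior β − prior β.
Total across both batches: 29−4=25 passes, 30−17=13 failures.
Subtract the first batch: 25−13=12 passes and 13−11=2 failures.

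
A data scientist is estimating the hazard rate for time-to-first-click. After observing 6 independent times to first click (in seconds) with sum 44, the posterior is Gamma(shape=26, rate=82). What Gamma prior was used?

Gamma(shape=20, rate=38)

For an exponential likelihood with a Gamma(α, β) prior on the rate, n observations with total T give posterior Gamma(α+n, β+T).
So α = 26 − 6 = 20 and β = 82 − 44 = 38.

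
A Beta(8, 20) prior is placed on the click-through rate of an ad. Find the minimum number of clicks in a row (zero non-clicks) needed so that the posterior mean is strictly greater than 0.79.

k = 68

After k clicks and 0 non-clicks the posterior is Beta(8+k, 20), with mean (8+k)/(8+20+k).
Set (8+k)/(28+k) > 0.79 and solve: k > (0.79·28 − 8)/(1 − 0.79) = 67.238.
The smallest integer exceeding 67.238 is 68, and checking k=68: (76)/(96) = 0.7917 > 0.79.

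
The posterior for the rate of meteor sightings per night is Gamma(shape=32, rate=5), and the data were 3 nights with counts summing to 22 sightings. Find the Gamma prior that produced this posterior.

Gamma–Poisson conjugacy: posterior shape = α + Σxᵢ, posterior rate = β + n.
So α = 32 − 22 = 10 and β = 5 − 3 = 2.

Gamma(shape=10, rate=2)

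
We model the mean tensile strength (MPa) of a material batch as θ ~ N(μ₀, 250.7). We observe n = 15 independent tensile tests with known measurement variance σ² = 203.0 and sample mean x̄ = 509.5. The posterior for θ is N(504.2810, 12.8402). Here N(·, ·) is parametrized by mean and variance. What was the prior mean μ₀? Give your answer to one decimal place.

The posterior mean is a precision-weighted average: μ_n = (τ₀μ₀ + τ_data·x̄)/(τ₀+τ_data), with τ₀=1/σ₀² and τ_data=n/σ².
Here τ₀ = 1/250.7 = 0.003989 and τ_data = 15/203.0 = 0.073892, so τ_n = 0.077881.
Rearranging for μ₀: μ₀ = (μ_n·τ_n − τ_data·x̄)/τ₀ = (504.2810·0.077881 − 0.073892·509.5) / 0.003989 = 1.625935/0.003989 ≈ 407.6.

μ₀ = 407.6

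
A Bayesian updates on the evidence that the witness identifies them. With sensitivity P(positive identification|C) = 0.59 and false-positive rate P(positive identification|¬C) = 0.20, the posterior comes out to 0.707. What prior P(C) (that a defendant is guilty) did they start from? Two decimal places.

In odds form, posterior odds = prior odds × likelihood ratio, so prior odds = posterior odds ÷ LR.
Posterior odds = 0.707/(1−0.707) = 2.4130. LR = 0.59/0.20 = 2.9500.
Prior odds = 2.4130/2.9500 = 0.8180, so P(C) = 0.8180/(1+0.8180) ≈ 0.45.

P(C) = 0.45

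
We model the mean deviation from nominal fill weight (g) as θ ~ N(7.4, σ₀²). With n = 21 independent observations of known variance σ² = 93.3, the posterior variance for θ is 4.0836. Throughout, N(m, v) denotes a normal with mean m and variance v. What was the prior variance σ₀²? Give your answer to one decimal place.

For the Normal–Normal model with known σ², precisions add: τ_n = τ₀ + n/σ².
So 1/σ₀² = 1/4.0836 − 21/93.3 = 0.244882 − 0.225080 = 0.019802.
Hence σ₀² = 1/0.019802 ≈ 50.5.

σ₀² = 50.5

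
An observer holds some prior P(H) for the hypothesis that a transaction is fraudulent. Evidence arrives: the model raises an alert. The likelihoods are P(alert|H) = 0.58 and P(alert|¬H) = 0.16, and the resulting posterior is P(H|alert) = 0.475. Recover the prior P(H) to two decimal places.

In odds form, posterior odds = prior odds × likelihood ratio, so prior odds = posterior odds ÷ LR.
Posterior odds = 0.475/(1−0.475) = 0.9048. LR = 0.58/0.16 = 3.6250.
Prior odds = 0.9048/3.6250 = 0.2496, so P(H) = 0.2496/(1+0.2496) ≈ 0.20.

P(H) = 0.20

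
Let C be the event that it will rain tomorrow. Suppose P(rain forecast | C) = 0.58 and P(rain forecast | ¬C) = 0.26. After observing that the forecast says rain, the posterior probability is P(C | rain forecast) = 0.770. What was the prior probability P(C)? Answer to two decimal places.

P(C) = 0.60

Bayes' rule in odds form gives O(C|E) = O(C)·[P(E|C)/P(E|¬C)], hence O(C) = O(C|E)/LR.
Posterior odds = 0.770/(1−0.770) = 3.3478. LR = 0.58/0.26 = 2.2308.
Prior odds = 3.3478/2.2308 = 1.5007, so P(C) = 1.5007/(1+1.5007) ≈ 0.60.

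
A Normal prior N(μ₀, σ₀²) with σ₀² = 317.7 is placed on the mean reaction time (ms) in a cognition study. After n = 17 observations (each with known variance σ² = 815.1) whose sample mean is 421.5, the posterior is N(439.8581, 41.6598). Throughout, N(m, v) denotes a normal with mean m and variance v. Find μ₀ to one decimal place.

The posterior mean is a precision-weighted average: μ_n = (τ₀μ₀ + τ_data·x̄)/(τ₀+τ_data), with τ₀=1/σ₀² and τ_data=n/σ².
Here τ₀ = 1/317.7 = 0.003148 and τ_data = 17/815.1 = 0.020856, so τ_n = 0.024004.
Rearranging for μ₀: μ₀ = (μ_n·τ_n − τ_data·x̄)/τ₀ = (439.8581·0.024004 − 0.020856·421.5) / 0.003148 = 1.767550/0.003148 ≈ 561.5.

μ₀ = 561.5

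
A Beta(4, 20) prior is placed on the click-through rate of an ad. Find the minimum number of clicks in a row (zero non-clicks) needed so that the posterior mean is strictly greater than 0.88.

After k clicks and 0 non-clicks the posterior is Beta(4+k, 20), with mean (4+k)/(4+20+k).
Set (4+k)/(24+k) > 0.88 and solve: k > (0.88·24 − 4)/(1 − 0.88) = 142.667.
The smallest integer exceeding 142.667 is 143.

k = 143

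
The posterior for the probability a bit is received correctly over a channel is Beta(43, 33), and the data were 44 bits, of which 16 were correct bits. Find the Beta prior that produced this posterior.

Beta(27, 5)

Beta is conjugate to the binomial likelihood: posterior = Beta(a+s, b+f).
So a = 43 − 16 = 27 and b = 33 − 28 = 5.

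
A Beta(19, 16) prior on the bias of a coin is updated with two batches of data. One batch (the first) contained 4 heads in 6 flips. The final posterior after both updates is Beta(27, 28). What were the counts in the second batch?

Sequential conjugate updates are equivalent to a single update on the pooled data, so total successes = posterior α − prior α and total failures = posterior β − prior β.
Total across both batches: 27−19=8 heads, 28−16=12 tails.
Subtract the first batch: 8−4=4 heads and 12−2=10 tails.

4 heads and 10 tails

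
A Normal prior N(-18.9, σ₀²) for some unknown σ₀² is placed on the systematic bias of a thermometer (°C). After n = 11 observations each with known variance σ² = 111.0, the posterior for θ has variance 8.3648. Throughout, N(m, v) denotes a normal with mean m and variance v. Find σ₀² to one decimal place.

For the Normal–Normal model with known σ², precisions add: τ_n = τ₀ + n/σ².
So 1/σ₀² = 1/8.3648 − 11/111.0 = 0.119549 − 0.099099 = 0.020450.
Hence σ₀² = 1/0.020450 ≈ 48.9.

σ₀² = 48.9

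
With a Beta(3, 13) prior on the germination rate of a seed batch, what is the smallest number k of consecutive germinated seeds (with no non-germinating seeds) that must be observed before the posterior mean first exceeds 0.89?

k = 103

After k germinated seeds and 0 non-germinating seeds the posterior is Beta(3+k, 13), with mean (3+k)/(3+13+k).
Set (3+k)/(16+k) > 0.89 and solve: k > (0.89·16 − 3)/(1 − 0.89) = 102.182.
The smallest integer exceeding 102.182 is 103.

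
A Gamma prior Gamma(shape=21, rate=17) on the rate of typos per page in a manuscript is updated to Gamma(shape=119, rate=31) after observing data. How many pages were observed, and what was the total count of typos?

Gamma–Poisson conjugacy: posterior shape = α + Σxᵢ, posterior rate = β + n.
Matching: Σxᵢ = 119 − 21 = 98 and n = 31 − 17 = 14.

n = 14 pages with total 98 typos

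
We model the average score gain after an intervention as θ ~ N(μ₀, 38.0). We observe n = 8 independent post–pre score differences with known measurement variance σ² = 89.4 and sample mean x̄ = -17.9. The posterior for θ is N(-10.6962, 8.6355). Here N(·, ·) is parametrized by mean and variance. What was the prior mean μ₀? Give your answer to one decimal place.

μ₀ = 13.8

The posterior mean is a precision-weighted average: μ_n = (τ₀μ₀ + τ_data·x̄)/(τ₀+τ_data), with τ₀=1/σ₀² and τ_data=n/σ².
Here τ₀ = 1/38.0 = 0.026316 and τ_data = 8/89.4 = 0.089485, so τ_n = 0.115801.
Rearranging for μ₀: μ₀ = (μ_n·τ_n − τ_data·x̄)/τ₀ = (-10.6962·0.115801 − 0.089485·-17.9) / 0.026316 = 0.363151/0.026316 ≈ 13.8.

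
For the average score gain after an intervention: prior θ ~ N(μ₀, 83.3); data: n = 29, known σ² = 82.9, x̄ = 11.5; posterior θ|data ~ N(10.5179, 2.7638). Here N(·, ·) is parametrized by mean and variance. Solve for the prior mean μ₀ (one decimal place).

With known observation variance, the Normal–Normal posterior has precision τ_n = τ₀ + n/σ² and mean μ_n = (τ₀μ₀ + (n/σ²)x̄)/τ_n.
Here τ₀ = 1/83.3 = 0.012005 and τ_data = 29/82.9 = 0.349819, so τ_n = 0.361824.
Rearranging for μ₀: μ₀ = (μ_n·τ_n − τ_data·x̄)/τ₀ = (10.5179·0.361824 − 0.349819·11.5) / 0.012005 = -0.217290/0.012005 ≈ -18.1.

μ₀ = -18.1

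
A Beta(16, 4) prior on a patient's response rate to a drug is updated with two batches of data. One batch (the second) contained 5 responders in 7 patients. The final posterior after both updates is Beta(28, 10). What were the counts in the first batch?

7 responders and 4 non-responders

Sequential conjugate updates are equivalent to a single update on the pooled data, so total successes = posterior α − prior α and total failures = posterior β − prior β.
Total across both batches: 28−16=12 responders, 10−4=6 non-responders.
Subtract the second batch: 12−5=7 responders and 6−2=4 non-responders.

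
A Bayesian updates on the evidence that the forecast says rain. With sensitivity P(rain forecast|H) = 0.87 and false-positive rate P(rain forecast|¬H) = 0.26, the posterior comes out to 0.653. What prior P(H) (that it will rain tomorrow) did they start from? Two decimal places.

P(H) = 0.36

In odds form, posterior odds = prior odds × likelihood ratio, so prior odds = posterior odds ÷ LR.
Posterior odds = 0.653/(1−0.653) = 1.8818. LR = 0.87/0.26 = 3.3462.
Prior odds = 1.8818/3.3462 = 0.5624, so P(H) = 0.5624/(1+0.5624) ≈ 0.36.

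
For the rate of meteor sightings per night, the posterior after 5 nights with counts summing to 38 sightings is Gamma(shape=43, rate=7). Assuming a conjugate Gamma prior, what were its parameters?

Gamma(shape=5, rate=2)

Gamma–Poisson conjugacy: posterior shape = α + Σxᵢ, posterior rate = β + n.
So α = 43 − 38 = 5 and β = 7 − 5 = 2.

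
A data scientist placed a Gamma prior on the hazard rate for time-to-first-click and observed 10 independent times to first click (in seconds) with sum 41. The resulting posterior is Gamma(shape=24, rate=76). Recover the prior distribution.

Gamma–exponential conjugacy: posterior shape = α + n, posterior rate = β + Σtᵢ.
So α = 24 − 10 = 14 and β = 76 − 41 = 35.

Gamma(shape=14, rate=35)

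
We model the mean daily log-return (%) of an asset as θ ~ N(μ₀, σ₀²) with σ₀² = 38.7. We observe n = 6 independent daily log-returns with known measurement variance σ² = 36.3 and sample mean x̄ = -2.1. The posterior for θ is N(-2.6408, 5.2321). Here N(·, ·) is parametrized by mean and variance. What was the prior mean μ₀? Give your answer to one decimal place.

With known observation variance, the Normal–Normal posterior has precision τ_n = τ₀ + n/σ² and mean μ_n = (τ₀μ₀ + (n/σ²)x̄)/τ_n.
Here τ₀ = 1/38.7 = 0.025840 and τ_data = 6/36.3 = 0.165289, so τ_n = 0.191129.
Rearranging for μ₀: μ₀ = (μ_n·τ_n − τ_data·x̄)/τ₀ = (-2.6408·0.191129 − 0.165289·-2.1) / 0.025840 = -0.157627/0.025840 ≈ -6.1.

μ₀ = -6.1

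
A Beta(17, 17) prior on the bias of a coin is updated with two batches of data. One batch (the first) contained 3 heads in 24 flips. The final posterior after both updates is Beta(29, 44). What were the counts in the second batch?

9 heads and 6 tails

Because Beta–binomial updating is additive in the counts, the combined data contributed (α_post−α_prior, β_post−β_prior) successes and failures.
Total across both batches: 29−17=12 heads, 44−17=27 tails.
Subtract the first batch: 12−3=9 heads and 27−21=6 tails.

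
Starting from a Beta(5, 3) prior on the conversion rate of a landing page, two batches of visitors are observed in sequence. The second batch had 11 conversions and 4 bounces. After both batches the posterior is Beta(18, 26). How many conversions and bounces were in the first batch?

Sequential conjugate updates are equivalent to a single update on the pooled data, so total successes = posterior α − prior α and total failures = posterior β − prior β.
Total across both batches: 18−5=13 conversions, 26−3=23 bounces.
Subtract the second batch: 13−11=2 conversions and 23−4=19 bounces.

2 conversions and 19 bounces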